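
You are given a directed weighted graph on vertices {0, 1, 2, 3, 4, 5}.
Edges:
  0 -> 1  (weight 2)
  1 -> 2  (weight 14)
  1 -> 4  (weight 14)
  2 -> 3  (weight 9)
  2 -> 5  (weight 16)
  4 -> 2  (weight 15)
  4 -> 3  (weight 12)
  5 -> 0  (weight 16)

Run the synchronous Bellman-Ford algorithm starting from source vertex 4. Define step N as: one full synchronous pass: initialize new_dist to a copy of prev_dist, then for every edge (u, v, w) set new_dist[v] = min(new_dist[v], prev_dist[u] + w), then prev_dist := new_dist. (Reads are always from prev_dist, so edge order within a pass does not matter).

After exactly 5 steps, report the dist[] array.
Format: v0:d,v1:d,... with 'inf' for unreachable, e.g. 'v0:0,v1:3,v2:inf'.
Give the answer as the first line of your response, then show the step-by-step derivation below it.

v0:47,v1:49,v2:15,v3:12,v4:0,v5:31

step 1: dist = v0:inf,v1:inf,v2:15,v3:12,v4:0,v5:inf
step 2: dist = v0:inf,v1:inf,v2:15,v3:12,v4:0,v5:31
step 3: dist = v0:47,v1:inf,v2:15,v3:12,v4:0,v5:31
step 4: dist = v0:47,v1:49,v2:15,v3:12,v4:0,v5:31
step 5: dist = v0:47,v1:49,v2:15,v3:12,v4:0,v5:31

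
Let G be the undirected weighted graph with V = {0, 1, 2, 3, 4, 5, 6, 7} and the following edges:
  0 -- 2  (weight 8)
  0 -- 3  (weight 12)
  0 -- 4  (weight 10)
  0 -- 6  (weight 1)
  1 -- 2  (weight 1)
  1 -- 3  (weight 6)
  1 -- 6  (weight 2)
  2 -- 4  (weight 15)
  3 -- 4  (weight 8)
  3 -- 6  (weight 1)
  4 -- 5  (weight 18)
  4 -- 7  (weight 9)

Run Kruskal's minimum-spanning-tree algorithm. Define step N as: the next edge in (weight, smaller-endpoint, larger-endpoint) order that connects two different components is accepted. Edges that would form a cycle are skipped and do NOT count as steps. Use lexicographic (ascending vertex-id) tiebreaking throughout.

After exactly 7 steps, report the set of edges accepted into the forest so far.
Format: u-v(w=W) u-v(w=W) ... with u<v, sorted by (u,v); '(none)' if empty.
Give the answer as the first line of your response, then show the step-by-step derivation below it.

0-6(w=1) 1-2(w=1) 1-6(w=2) 3-4(w=8) 3-6(w=1) 4-5(w=18) 4-7(w=9)

step 1: add edge 0-6 (w=1); MST = {0-6(w=1)}
step 2: add edge 1-2 (w=1); MST = {0-6(w=1) 1-2(w=1)}
step 3: add edge 3-6 (w=1); MST = {0-6(w=1) 1-2(w=1) 3-6(w=1)}
step 4: add edge 1-6 (w=2); MST = {0-6(w=1) 1-2(w=1) 1-6(w=2) 3-6(w=1)}
step 5: add edge 3-4 (w=8); MST = {0-6(w=1) 1-2(w=1) 1-6(w=2) 3-4(w=8) 3-6(w=1)}
step 6: add edge 4-7 (w=9); MST = {0-6(w=1) 1-2(w=1) 1-6(w=2) 3-4(w=8) 3-6(w=1) 4-7(w=9)}
step 7: add edge 4-5 (w=18); MST = {0-6(w=1) 1-2(w=1) 1-6(w=2) 3-4(w=8) 3-6(w=1) 4-5(w=18) 4-7(w=9)}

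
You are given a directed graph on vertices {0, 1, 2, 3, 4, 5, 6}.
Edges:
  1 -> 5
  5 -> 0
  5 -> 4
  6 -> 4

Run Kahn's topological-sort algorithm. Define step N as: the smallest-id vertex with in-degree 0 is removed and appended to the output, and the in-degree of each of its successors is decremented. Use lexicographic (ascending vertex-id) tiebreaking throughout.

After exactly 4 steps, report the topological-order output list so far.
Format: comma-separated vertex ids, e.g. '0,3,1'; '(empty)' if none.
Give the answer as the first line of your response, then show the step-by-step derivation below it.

1,2,3,5

step 1: output 1; order=[1]; indeg=(1,0,0,0,2,0,0)
step 2: output 2; order=[1,2]; indeg=(1,0,0,0,2,0,0)
step 3: output 3; order=[1,2,3]; indeg=(1,0,0,0,2,0,0)
step 4: output 5; order=[1,2,3,5]; indeg=(0,0,0,0,1,0,0)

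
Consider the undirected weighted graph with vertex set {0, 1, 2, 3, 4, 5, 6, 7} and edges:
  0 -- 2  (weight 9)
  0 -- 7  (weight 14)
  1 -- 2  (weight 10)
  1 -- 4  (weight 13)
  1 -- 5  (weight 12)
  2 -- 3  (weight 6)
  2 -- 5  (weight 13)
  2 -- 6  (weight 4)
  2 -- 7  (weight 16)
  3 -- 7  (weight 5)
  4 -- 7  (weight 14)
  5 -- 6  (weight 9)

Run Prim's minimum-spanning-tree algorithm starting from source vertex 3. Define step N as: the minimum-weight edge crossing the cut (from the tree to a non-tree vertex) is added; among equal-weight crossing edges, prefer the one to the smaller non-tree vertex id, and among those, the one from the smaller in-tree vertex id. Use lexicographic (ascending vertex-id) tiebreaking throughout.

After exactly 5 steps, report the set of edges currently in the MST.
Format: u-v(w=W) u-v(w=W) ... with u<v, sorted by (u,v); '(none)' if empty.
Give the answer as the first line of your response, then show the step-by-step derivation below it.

0-2(w=9) 2-3(w=6) 2-6(w=4) 3-7(w=5) 5-6(w=9)

step 1: add edge 3-7 (w=5); MST = {3-7(w=5)}
step 2: add edge 2-3 (w=6); MST = {2-3(w=6) 3-7(w=5)}
step 3: add edge 2-6 (w=4); MST = {2-3(w=6) 2-6(w=4) 3-7(w=5)}
step 4: add edge 0-2 (w=9); MST = {0-2(w=9) 2-3(w=6) 2-6(w=4) 3-7(w=5)}
step 5: add edge 5-6 (w=9); MST = {0-2(w=9) 2-3(w=6) 2-6(w=4) 3-7(w=5) 5-6(w=9)}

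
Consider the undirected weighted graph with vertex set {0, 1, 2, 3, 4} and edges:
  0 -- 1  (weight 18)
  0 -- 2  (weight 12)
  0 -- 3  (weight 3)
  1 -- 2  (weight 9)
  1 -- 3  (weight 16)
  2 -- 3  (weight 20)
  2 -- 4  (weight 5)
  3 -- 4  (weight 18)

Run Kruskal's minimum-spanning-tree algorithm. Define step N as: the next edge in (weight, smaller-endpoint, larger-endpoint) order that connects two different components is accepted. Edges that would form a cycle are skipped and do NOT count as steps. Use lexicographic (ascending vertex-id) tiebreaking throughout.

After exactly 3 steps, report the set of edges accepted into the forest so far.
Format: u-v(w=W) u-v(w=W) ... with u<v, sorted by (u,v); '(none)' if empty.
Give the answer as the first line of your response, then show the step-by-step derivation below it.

0-3(w=3) 1-2(w=9) 2-4(w=5)

step 1: add edge 0-3 (w=3); MST = {0-3(w=3)}
step 2: add edge 2-4 (w=5); MST = {0-3(w=3) 2-4(w=5)}
step 3: add edge 1-2 (w=9); MST = {0-3(w=3) 1-2(w=9) 2-4(w=5)}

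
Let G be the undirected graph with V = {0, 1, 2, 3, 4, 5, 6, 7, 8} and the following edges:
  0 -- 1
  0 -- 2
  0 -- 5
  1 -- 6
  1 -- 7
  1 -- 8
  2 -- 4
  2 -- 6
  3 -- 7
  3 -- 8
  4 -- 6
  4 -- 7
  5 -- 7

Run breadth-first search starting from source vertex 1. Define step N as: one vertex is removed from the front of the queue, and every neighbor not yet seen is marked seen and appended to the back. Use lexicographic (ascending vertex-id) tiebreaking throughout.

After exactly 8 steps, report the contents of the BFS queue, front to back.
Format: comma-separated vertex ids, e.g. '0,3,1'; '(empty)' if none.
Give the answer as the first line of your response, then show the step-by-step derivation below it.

3

step 1: dequeue 1; queue=[0,6,7,8]; order=1
step 2: dequeue 0; queue=[6,7,8,2,5]; order=1,0
step 3: dequeue 6; queue=[7,8,2,5,4]; order=1,0,6
step 4: dequeue 7; queue=[8,2,5,4,3]; order=1,0,6,7
step 5: dequeue 8; queue=[2,5,4,3]; order=1,0,6,7,8
step 6: dequeue 2; queue=[5,4,3]; order=1,0,6,7,8,2
step 7: dequeue 5; queue=[4,3]; order=1,0,6,7,8,2,5
step 8: dequeue 4; queue=[3]; order=1,0,6,7,8,2,5,4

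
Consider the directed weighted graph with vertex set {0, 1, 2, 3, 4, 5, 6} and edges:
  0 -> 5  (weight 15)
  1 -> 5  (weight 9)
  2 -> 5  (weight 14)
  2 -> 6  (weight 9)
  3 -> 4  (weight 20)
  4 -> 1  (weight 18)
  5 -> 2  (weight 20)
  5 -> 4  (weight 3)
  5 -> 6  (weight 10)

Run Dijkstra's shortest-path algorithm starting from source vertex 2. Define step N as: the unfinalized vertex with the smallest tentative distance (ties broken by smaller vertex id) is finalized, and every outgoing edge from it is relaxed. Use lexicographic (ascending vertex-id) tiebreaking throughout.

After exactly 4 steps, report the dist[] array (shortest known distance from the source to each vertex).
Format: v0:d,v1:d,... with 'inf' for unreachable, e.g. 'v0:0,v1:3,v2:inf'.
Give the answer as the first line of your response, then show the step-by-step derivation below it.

v0:inf,v1:35,v2:0,v3:inf,v4:17,v5:14,v6:9

step 1: dist = v0:inf,v1:inf,v2:0,v3:inf,v4:inf,v5:14,v6:9
step 2: dist = v0:inf,v1:inf,v2:0,v3:inf,v4:inf,v5:14,v6:9
step 3: dist = v0:inf,v1:inf,v2:0,v3:inf,v4:17,v5:14,v6:9
step 4: dist = v0:inf,v1:35,v2:0,v3:inf,v4:17,v5:14,v6:9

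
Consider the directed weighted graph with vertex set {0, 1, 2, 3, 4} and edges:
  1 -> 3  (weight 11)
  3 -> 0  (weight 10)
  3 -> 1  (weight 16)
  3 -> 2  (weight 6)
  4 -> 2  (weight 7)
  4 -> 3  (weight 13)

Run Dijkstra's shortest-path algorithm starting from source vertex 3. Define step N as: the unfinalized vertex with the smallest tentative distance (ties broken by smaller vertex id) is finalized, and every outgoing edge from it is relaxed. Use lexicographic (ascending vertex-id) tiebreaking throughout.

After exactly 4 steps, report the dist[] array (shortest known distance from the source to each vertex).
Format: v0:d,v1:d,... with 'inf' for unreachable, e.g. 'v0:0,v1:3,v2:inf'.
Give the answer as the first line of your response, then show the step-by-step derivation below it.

v0:10,v1:16,v2:6,v3:0,v4:inf

step 1: dist = v0:10,v1:16,v2:6,v3:0,v4:inf
step 2: dist = v0:10,v1:16,v2:6,v3:0,v4:inf
step 3: dist = v0:10,v1:16,v2:6,v3:0,v4:inf
step 4: dist = v0:10,v1:16,v2:6,v3:0,v4:inf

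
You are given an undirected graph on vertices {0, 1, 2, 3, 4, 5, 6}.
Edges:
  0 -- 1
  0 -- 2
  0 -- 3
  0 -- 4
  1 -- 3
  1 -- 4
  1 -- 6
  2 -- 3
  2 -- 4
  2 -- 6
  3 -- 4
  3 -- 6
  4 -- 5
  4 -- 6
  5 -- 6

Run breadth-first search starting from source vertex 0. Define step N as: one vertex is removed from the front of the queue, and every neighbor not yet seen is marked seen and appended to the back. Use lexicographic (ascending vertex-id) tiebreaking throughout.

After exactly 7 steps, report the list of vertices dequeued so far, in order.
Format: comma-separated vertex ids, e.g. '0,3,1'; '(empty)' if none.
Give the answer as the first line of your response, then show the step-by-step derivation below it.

0,1,2,3,4,6,5

step 1: dequeue 0; queue=[1,2,3,4]; order=0
step 2: dequeue 1; queue=[2,3,4,6]; order=0,1
step 3: dequeue 2; queue=[3,4,6]; order=0,1,2
step 4: dequeue 3; queue=[4,6]; order=0,1,2,3
step 5: dequeue 4; queue=[6,5]; order=0,1,2,3,4
step 6: dequeue 6; queue=[5]; order=0,1,2,3,4,6
step 7: dequeue 5; queue=[(empty)]; order=0,1,2,3,4,6,5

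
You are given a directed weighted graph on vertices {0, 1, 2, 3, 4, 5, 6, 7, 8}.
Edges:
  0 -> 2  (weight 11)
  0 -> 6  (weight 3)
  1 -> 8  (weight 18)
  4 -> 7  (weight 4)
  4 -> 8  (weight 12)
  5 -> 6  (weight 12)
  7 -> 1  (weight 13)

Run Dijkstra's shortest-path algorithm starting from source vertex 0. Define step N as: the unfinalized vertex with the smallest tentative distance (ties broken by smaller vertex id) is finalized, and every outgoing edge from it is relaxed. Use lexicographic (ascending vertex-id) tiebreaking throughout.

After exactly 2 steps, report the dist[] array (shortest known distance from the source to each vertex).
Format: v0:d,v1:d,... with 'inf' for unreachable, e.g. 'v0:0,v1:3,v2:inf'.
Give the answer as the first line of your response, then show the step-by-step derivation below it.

v0:0,v1:inf,v2:11,v3:inf,v4:inf,v5:inf,v6:3,v7:inf,v8:inf

step 1: dist = v0:0,v1:inf,v2:11,v3:inf,v4:inf,v5:inf,v6:3,v7:inf,v8:inf
step 2: dist = v0:0,v1:inf,v2:11,v3:inf,v4:inf,v5:inf,v6:3,v7:inf,v8:inf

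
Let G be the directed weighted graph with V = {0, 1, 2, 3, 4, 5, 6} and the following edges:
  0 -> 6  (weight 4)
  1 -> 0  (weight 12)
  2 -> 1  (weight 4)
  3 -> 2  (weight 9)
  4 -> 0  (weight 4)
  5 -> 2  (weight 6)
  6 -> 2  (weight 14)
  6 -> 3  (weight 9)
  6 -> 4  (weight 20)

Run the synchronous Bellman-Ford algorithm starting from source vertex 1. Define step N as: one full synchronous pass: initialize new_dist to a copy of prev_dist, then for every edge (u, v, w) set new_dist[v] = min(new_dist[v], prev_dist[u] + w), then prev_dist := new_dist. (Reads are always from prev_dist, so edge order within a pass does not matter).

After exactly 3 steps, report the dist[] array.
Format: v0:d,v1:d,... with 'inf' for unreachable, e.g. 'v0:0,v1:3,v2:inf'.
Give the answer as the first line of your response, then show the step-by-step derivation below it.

v0:12,v1:0,v2:30,v3:25,v4:36,v5:inf,v6:16

step 1: dist = v0:12,v1:0,v2:inf,v3:inf,v4:inf,v5:inf,v6:inf
step 2: dist = v0:12,v1:0,v2:inf,v3:inf,v4:inf,v5:inf,v6:16
step 3: dist = v0:12,v1:0,v2:30,v3:25,v4:36,v5:inf,v6:16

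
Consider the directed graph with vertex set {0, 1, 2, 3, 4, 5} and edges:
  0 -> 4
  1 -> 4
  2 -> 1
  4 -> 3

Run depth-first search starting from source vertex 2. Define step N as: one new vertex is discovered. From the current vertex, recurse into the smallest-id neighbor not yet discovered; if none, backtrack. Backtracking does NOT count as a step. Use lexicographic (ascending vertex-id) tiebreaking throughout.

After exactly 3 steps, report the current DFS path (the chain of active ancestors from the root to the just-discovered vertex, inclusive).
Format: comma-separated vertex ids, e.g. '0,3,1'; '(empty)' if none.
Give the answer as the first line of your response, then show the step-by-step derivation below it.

2,1,4

step 1: discover 2; path=2; order=2
step 2: discover 1; path=2>1; order=2,1
step 3: discover 4; path=2>1>4; order=2,1,4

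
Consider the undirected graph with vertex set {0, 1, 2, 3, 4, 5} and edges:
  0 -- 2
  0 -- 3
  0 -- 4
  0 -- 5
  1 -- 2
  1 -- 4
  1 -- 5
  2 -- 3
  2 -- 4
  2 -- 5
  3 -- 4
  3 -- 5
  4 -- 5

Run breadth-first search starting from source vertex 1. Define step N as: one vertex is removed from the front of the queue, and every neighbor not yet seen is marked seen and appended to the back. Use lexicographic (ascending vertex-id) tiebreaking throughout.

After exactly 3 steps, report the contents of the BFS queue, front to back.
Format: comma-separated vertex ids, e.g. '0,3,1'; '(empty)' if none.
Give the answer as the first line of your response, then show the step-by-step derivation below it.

5,0,3

step 1: dequeue 1; queue=[2,4,5]; order=1
step 2: dequeue 2; queue=[4,5,0,3]; order=1,2
step 3: dequeue 4; queue=[5,0,3]; order=1,2,4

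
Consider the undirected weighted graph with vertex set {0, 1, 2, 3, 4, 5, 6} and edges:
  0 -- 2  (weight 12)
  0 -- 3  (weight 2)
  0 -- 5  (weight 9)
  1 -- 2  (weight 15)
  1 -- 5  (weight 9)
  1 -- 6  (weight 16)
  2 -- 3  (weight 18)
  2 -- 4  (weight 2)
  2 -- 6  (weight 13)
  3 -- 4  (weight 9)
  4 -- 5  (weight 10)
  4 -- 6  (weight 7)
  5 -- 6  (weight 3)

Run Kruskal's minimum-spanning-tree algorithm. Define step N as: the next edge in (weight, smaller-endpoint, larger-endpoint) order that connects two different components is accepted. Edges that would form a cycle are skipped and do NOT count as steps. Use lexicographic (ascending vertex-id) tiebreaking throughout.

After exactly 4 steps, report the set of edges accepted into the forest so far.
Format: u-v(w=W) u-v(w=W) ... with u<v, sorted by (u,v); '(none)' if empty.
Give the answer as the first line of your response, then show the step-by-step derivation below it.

0-3(w=2) 2-4(w=2) 4-6(w=7) 5-6(w=3)

step 1: add edge 0-3 (w=2); MST = {0-3(w=2)}
step 2: add edge 2-4 (w=2); MST = {0-3(w=2) 2-4(w=2)}
step 3: add edge 5-6 (w=3); MST = {0-3(w=2) 2-4(w=2) 5-6(w=3)}
step 4: add edge 4-6 (w=7); MST = {0-3(w=2) 2-4(w=2) 4-6(w=7) 5-6(w=3)}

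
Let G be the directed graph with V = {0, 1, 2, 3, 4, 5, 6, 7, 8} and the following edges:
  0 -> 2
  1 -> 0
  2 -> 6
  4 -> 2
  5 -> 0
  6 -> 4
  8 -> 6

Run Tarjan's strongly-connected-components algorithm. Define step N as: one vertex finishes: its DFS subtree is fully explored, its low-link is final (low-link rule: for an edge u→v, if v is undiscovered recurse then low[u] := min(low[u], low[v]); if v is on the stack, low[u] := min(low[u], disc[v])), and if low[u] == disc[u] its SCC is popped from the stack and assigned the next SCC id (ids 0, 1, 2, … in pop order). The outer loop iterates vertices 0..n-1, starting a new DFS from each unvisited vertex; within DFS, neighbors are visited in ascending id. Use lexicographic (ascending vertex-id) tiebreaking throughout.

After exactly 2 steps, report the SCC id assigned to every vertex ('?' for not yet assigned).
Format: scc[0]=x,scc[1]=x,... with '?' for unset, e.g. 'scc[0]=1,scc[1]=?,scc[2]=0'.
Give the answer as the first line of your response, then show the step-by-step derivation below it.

scc[0]=?,scc[1]=?,scc[2]=?,scc[3]=?,scc[4]=?,scc[5]=?,scc[6]=?,scc[7]=?,scc[8]=?

step 1: low=(low[0]=0,low[1]=?,low[2]=1,low[3]=?,low[4]=1,low[5]=?,low[6]=2,low[7]=?,low[8]=?); scc=(scc[0]=?,scc[1]=?,scc[2]=?,scc[3]=?,scc[4]=?,scc[5]=?,scc[6]=?,scc[7]=?,scc[8]=?)
step 2: low=(low[0]=0,low[1]=?,low[2]=1,low[3]=?,low[4]=1,low[5]=?,low[6]=1,low[7]=?,low[8]=?); scc=(scc[0]=?,scc[1]=?,scc[2]=?,scc[3]=?,scc[4]=?,scc[5]=?,scc[6]=?,scc[7]=?,scc[8]=?)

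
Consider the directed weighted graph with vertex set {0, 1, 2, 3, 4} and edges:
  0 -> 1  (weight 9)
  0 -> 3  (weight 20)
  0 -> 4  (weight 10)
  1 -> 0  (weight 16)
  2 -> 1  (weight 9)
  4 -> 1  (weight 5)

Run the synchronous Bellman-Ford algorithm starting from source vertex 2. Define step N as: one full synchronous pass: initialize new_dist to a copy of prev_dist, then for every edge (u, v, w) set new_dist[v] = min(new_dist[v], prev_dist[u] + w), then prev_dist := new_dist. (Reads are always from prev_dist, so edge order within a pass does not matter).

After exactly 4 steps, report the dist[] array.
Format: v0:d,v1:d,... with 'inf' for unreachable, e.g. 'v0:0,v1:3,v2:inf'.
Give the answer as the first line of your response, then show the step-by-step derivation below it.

v0:25,v1:9,v2:0,v3:45,v4:35

step 1: dist = v0:inf,v1:9,v2:0,v3:inf,v4:inf
step 2: dist = v0:25,v1:9,v2:0,v3:inf,v4:inf
step 3: dist = v0:25,v1:9,v2:0,v3:45,v4:35
step 4: dist = v0:25,v1:9,v2:0,v3:45,v4:35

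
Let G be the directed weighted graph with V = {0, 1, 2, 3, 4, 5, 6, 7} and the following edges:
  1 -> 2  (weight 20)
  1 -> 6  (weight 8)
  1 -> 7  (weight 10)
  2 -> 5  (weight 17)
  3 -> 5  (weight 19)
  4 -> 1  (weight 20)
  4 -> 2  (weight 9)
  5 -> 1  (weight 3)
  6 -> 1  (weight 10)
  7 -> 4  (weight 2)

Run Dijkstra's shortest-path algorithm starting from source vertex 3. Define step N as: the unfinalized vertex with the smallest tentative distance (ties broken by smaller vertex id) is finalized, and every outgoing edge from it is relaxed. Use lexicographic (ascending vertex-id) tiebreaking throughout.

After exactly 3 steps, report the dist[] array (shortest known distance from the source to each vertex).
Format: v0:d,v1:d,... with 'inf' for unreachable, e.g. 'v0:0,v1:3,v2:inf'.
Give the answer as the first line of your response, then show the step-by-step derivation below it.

v0:inf,v1:22,v2:42,v3:0,v4:inf,v5:19,v6:30,v7:32

step 1: dist = v0:inf,v1:inf,v2:inf,v3:0,v4:inf,v5:19,v6:inf,v7:inf
step 2: dist = v0:inf,v1:22,v2:inf,v3:0,v4:inf,v5:19,v6:inf,v7:inf
step 3: dist = v0:inf,v1:22,v2:42,v3:0,v4:inf,v5:19,v6:30,v7:32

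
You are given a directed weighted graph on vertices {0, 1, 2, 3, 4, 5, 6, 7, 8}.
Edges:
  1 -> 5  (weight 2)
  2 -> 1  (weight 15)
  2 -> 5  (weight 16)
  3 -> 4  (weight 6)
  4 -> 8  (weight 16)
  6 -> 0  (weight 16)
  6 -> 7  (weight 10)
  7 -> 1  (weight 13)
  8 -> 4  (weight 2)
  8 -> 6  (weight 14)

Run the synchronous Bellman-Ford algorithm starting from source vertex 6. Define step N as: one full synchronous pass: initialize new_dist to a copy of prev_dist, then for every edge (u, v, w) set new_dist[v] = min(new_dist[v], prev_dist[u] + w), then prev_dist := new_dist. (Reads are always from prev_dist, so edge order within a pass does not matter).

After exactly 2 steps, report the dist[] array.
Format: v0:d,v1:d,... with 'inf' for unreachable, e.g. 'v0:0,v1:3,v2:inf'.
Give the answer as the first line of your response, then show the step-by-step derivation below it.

v0:16,v1:23,v2:inf,v3:inf,v4:inf,v5:inf,v6:0,v7:10,v8:inf

step 1: dist = v0:16,v1:inf,v2:inf,v3:inf,v4:inf,v5:inf,v6:0,v7:10,v8:inf
step 2: dist = v0:16,v1:23,v2:inf,v3:inf,v4:inf,v5:inf,v6:0,v7:10,v8:inf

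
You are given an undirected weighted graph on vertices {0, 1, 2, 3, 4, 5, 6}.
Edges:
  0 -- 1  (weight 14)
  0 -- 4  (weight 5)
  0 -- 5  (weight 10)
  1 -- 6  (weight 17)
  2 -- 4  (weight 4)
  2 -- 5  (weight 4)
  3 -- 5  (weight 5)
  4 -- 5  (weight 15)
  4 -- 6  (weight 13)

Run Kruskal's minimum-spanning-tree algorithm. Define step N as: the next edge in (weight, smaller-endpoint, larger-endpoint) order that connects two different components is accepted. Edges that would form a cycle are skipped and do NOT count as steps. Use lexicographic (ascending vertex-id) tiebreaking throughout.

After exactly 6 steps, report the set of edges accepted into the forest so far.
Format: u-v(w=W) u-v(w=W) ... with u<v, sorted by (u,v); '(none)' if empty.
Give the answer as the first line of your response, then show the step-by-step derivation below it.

0-1(w=14) 0-4(w=5) 2-4(w=4) 2-5(w=4) 3-5(w=5) 4-6(w=13)

step 1: add edge 2-4 (w=4); MST = {2-4(w=4)}
step 2: add edge 2-5 (w=4); MST = {2-4(w=4) 2-5(w=4)}
step 3: add edge 0-4 (w=5); MST = {0-4(w=5) 2-4(w=4) 2-5(w=4)}
step 4: add edge 3-5 (w=5); MST = {0-4(w=5) 2-4(w=4) 2-5(w=4) 3-5(w=5)}
step 5: add edge 4-6 (w=13); MST = {0-4(w=5) 2-4(w=4) 2-5(w=4) 3-5(w=5) 4-6(w=13)}
step 6: add edge 0-1 (w=14); MST = {0-1(w=14) 0-4(w=5) 2-4(w=4) 2-5(w=4) 3-5(w=5) 4-6(w=13)}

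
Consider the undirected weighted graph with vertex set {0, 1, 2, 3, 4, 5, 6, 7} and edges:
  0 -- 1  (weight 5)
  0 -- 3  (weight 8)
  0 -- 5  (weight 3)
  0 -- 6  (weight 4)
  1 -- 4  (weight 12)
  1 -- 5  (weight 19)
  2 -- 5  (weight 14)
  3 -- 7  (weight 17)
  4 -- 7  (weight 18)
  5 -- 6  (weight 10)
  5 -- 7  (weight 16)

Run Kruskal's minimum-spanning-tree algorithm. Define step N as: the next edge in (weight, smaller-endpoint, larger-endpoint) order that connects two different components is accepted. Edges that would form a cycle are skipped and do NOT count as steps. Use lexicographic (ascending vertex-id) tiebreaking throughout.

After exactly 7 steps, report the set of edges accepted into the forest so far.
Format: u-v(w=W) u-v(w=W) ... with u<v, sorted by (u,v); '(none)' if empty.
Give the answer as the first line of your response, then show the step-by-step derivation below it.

0-1(w=5) 0-3(w=8) 0-5(w=3) 0-6(w=4) 1-4(w=12) 2-5(w=14) 5-7(w=16)

step 1: add edge 0-5 (w=3); MST = {0-5(w=3)}
step 2: add edge 0-6 (w=4); MST = {0-5(w=3) 0-6(w=4)}
step 3: add edge 0-1 (w=5); MST = {0-1(w=5) 0-5(w=3) 0-6(w=4)}
step 4: add edge 0-3 (w=8); MST = {0-1(w=5) 0-3(w=8) 0-5(w=3) 0-6(w=4)}
step 5: add edge 1-4 (w=12); MST = {0-1(w=5) 0-3(w=8) 0-5(w=3) 0-6(w=4) 1-4(w=12)}
step 6: add edge 2-5 (w=14); MST = {0-1(w=5) 0-3(w=8) 0-5(w=3) 0-6(w=4) 1-4(w=12) 2-5(w=14)}
step 7: add edge 5-7 (w=16); MST = {0-1(w=5) 0-3(w=8) 0-5(w=3) 0-6(w=4) 1-4(w=12) 2-5(w=14) 5-7(w=16)}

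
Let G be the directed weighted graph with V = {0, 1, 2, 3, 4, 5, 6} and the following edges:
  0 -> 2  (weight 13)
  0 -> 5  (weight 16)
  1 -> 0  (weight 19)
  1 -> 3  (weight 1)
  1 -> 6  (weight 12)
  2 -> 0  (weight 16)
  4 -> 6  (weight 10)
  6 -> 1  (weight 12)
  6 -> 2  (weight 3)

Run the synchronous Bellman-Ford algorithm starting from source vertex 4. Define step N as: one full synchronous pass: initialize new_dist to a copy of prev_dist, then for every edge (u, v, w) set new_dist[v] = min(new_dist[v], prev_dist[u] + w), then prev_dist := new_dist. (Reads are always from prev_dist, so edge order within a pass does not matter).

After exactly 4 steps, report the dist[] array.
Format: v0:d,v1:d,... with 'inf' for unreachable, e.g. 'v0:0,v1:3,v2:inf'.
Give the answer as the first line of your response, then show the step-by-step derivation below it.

v0:29,v1:22,v2:13,v3:23,v4:0,v5:45,v6:10

step 1: dist = v0:inf,v1:inf,v2:inf,v3:inf,v4:0,v5:inf,v6:10
step 2: dist = v0:inf,v1:22,v2:13,v3:inf,v4:0,v5:inf,v6:10
step 3: dist = v0:29,v1:22,v2:13,v3:23,v4:0,v5:inf,v6:10
step 4: dist = v0:29,v1:22,v2:13,v3:23,v4:0,v5:45,v6:10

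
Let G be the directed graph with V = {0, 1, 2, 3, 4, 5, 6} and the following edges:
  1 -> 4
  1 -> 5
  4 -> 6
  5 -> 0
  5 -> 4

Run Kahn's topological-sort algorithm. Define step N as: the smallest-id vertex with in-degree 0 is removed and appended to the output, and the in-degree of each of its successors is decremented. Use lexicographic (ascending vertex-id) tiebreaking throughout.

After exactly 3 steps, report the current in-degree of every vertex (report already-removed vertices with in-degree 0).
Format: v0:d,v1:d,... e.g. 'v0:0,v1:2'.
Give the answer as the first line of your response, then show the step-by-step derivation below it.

v0:1,v1:0,v2:0,v3:0,v4:1,v5:0,v6:1

step 1: output 1; order=[1]; indeg=(1,0,0,0,1,0,1)
step 2: output 2; order=[1,2]; indeg=(1,0,0,0,1,0,1)
step 3: output 3; order=[1,2,3]; indeg=(1,0,0,0,1,0,1)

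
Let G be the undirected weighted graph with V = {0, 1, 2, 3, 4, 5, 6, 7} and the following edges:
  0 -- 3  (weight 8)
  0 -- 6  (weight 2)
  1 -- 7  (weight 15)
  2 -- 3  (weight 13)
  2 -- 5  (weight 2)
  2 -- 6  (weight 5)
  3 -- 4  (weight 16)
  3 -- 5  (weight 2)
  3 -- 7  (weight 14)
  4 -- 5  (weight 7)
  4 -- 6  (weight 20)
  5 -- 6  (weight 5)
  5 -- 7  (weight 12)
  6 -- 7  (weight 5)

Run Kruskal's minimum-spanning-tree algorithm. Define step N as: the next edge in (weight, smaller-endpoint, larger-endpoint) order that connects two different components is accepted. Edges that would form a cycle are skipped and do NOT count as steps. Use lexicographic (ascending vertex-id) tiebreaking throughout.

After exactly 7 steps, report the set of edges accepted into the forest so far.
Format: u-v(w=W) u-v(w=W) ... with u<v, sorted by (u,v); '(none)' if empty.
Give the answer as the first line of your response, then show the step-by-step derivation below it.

0-6(w=2) 1-7(w=15) 2-5(w=2) 2-6(w=5) 3-5(w=2) 4-5(w=7) 6-7(w=5)

step 1: add edge 0-6 (w=2); MST = {0-6(w=2)}
step 2: add edge 2-5 (w=2); MST = {0-6(w=2) 2-5(w=2)}
step 3: add edge 3-5 (w=2); MST = {0-6(w=2) 2-5(w=2) 3-5(w=2)}
step 4: add edge 2-6 (w=5); MST = {0-6(w=2) 2-5(w=2) 2-6(w=5) 3-5(w=2)}
step 5: add edge 6-7 (w=5); MST = {0-6(w=2) 2-5(w=2) 2-6(w=5) 3-5(w=2) 6-7(w=5)}
step 6: add edge 4-5 (w=7); MST = {0-6(w=2) 2-5(w=2) 2-6(w=5) 3-5(w=2) 4-5(w=7) 6-7(w=5)}
step 7: add edge 1-7 (w=15); MST = {0-6(w=2) 1-7(w=15) 2-5(w=2) 2-6(w=5) 3-5(w=2) 4-5(w=7) 6-7(w=5)}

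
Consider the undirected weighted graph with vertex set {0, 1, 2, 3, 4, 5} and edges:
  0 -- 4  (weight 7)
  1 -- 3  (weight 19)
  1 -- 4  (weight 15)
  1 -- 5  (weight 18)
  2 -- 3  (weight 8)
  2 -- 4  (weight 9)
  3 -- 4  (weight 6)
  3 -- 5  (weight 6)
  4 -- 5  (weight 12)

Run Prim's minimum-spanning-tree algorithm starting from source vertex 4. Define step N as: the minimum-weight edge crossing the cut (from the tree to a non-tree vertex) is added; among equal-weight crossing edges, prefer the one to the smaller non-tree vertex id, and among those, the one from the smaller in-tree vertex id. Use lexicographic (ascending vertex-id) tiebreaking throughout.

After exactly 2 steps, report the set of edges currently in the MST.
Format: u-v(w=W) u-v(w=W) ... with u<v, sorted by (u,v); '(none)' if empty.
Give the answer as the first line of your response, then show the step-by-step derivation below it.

3-4(w=6) 3-5(w=6)

step 1: add edge 3-4 (w=6); MST = {3-4(w=6)}
step 2: add edge 3-5 (w=6); MST = {3-4(w=6) 3-5(w=6)}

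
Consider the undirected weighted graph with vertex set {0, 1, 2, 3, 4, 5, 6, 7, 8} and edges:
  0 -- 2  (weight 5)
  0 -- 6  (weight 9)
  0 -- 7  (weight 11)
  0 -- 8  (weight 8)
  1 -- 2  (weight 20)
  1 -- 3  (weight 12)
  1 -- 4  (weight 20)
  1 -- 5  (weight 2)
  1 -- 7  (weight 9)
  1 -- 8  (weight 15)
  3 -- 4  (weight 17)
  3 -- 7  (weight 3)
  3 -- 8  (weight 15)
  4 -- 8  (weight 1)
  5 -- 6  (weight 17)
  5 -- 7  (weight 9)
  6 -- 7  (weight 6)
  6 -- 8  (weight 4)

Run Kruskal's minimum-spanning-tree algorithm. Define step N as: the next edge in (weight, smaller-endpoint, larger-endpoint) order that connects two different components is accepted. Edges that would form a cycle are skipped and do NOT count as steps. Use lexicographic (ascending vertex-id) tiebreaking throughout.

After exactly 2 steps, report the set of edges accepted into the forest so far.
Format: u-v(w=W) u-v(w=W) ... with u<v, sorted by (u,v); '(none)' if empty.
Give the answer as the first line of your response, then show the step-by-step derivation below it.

1-5(w=2) 4-8(w=1)

step 1: add edge 4-8 (w=1); MST = {4-8(w=1)}
step 2: add edge 1-5 (w=2); MST = {1-5(w=2) 4-8(w=1)}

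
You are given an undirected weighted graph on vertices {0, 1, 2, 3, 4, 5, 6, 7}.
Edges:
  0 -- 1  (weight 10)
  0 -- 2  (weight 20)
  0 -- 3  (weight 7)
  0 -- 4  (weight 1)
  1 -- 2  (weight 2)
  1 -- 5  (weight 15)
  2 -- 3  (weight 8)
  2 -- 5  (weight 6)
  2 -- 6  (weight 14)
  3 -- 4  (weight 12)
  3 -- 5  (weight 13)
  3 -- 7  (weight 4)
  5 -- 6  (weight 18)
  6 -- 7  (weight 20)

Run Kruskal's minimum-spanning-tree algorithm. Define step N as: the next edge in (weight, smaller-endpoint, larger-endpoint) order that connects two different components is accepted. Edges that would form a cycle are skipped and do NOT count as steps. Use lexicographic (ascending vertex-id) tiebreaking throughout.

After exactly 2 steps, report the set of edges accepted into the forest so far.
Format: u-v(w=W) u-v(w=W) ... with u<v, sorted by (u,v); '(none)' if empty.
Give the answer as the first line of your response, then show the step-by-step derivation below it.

0-4(w=1) 1-2(w=2)

step 1: add edge 0-4 (w=1); MST = {0-4(w=1)}
step 2: add edge 1-2 (w=2); MST = {0-4(w=1) 1-2(w=2)}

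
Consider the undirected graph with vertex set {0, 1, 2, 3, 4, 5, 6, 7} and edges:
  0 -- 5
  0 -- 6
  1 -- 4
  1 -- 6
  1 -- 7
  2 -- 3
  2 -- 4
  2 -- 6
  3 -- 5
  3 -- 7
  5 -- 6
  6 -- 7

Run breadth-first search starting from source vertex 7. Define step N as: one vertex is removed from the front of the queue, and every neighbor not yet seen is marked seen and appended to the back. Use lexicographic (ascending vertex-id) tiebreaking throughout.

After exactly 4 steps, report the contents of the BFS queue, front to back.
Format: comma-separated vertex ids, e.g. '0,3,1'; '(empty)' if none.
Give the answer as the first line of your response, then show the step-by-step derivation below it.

4,2,5,0

step 1: dequeue 7; queue=[1,3,6]; order=7
step 2: dequeue 1; queue=[3,6,4]; order=7,1
step 3: dequeue 3; queue=[6,4,2,5]; order=7,1,3
step 4: dequeue 6; queue=[4,2,5,0]; order=7,1,3,6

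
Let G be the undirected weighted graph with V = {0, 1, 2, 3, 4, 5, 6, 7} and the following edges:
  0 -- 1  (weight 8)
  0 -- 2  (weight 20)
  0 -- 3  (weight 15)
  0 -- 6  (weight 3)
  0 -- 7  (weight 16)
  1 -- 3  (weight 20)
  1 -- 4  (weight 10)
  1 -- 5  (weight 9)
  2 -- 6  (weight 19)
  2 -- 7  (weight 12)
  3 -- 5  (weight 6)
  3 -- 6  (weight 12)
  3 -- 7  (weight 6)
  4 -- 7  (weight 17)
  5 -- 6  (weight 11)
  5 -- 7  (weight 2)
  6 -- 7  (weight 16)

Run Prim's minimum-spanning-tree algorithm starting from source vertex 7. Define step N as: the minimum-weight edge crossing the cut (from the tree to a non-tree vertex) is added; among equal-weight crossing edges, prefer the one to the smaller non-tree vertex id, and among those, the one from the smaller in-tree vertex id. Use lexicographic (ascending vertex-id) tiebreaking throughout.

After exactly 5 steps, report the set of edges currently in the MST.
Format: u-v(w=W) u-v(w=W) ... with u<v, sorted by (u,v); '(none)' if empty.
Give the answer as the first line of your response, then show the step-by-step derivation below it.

0-1(w=8) 0-6(w=3) 1-5(w=9) 3-5(w=6) 5-7(w=2)

step 1: add edge 5-7 (w=2); MST = {5-7(w=2)}
step 2: add edge 3-5 (w=6); MST = {3-5(w=6) 5-7(w=2)}
step 3: add edge 1-5 (w=9); MST = {1-5(w=9) 3-5(w=6) 5-7(w=2)}
step 4: add edge 0-1 (w=8); MST = {0-1(w=8) 1-5(w=9) 3-5(w=6) 5-7(w=2)}
step 5: add edge 0-6 (w=3); MST = {0-1(w=8) 0-6(w=3) 1-5(w=9) 3-5(w=6) 5-7(w=2)}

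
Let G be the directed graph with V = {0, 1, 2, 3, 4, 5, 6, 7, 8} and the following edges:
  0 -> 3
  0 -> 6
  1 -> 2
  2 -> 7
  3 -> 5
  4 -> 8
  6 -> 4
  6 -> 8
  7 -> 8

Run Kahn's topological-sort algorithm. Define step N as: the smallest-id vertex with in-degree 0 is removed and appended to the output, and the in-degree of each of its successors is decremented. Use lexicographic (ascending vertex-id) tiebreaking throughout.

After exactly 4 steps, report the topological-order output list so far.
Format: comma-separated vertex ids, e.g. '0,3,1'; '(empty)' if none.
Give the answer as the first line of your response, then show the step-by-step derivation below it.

0,1,2,3

step 1: output 0; order=[0]; indeg=(0,0,1,0,1,1,0,1,3)
step 2: output 1; order=[0,1]; indeg=(0,0,0,0,1,1,0,1,3)
step 3: output 2; order=[0,1,2]; indeg=(0,0,0,0,1,1,0,0,3)
step 4: output 3; order=[0,1,2,3]; indeg=(0,0,0,0,1,0,0,0,3)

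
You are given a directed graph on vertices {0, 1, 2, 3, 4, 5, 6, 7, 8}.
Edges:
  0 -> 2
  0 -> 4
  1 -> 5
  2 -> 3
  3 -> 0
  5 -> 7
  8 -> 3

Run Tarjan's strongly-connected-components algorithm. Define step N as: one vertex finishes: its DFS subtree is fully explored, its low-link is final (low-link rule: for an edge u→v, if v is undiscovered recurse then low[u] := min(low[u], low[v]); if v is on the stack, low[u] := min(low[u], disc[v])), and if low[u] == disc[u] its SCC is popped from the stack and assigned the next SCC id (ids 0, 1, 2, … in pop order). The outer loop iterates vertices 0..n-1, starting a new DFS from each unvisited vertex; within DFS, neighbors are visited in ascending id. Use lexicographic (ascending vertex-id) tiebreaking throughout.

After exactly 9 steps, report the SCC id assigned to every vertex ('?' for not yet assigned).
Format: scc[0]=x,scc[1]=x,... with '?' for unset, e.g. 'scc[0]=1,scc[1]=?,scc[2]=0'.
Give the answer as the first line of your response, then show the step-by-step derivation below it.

scc[0]=1,scc[1]=4,scc[2]=1,scc[3]=1,scc[4]=0,scc[5]=3,scc[6]=5,scc[7]=2,scc[8]=6

step 1: low=(low[0]=0,low[1]=?,low[2]=1,low[3]=0,low[4]=?,low[5]=?,low[6]=?,low[7]=?,low[8]=?); scc=(scc[0]=?,scc[1]=?,scc[2]=?,scc[3]=?,scc[4]=?,scc[5]=?,scc[6]=?,scc[7]=?,scc[8]=?)
step 2: low=(low[0]=0,low[1]=?,low[2]=0,low[3]=0,low[4]=?,low[5]=?,low[6]=?,low[7]=?,low[8]=?); scc=(scc[0]=?,scc[1]=?,scc[2]=?,scc[3]=?,scc[4]=?,scc[5]=?,scc[6]=?,scc[7]=?,scc[8]=?)
step 3: low=(low[0]=0,low[1]=?,low[2]=0,low[3]=0,low[4]=3,low[5]=?,low[6]=?,low[7]=?,low[8]=?); scc=(scc[0]=?,scc[1]=?,scc[2]=?,scc[3]=?,scc[4]=0,scc[5]=?,scc[6]=?,scc[7]=?,scc[8]=?)
step 4: low=(low[0]=0,low[1]=?,low[2]=0,low[3]=0,low[4]=3,low[5]=?,low[6]=?,low[7]=?,low[8]=?); scc=(scc[0]=1,scc[1]=?,scc[2]=1,scc[3]=1,scc[4]=0,scc[5]=?,scc[6]=?,scc[7]=?,scc[8]=?)
step 5: low=(low[0]=0,low[1]=4,low[2]=0,low[3]=0,low[4]=3,low[5]=5,low[6]=?,low[7]=6,low[8]=?); scc=(scc[0]=1,scc[1]=?,scc[2]=1,scc[3]=1,scc[4]=0,scc[5]=?,scc[6]=?,scc[7]=2,scc[8]=?)
step 6: low=(low[0]=0,low[1]=4,low[2]=0,low[3]=0,low[4]=3,low[5]=5,low[6]=?,low[7]=6,low[8]=?); scc=(scc[0]=1,scc[1]=?,scc[2]=1,scc[3]=1,scc[4]=0,scc[5]=3,scc[6]=?,scc[7]=2,scc[8]=?)
step 7: low=(low[0]=0,low[1]=4,low[2]=0,low[3]=0,low[4]=3,low[5]=5,low[6]=?,low[7]=6,low[8]=?); scc=(scc[0]=1,scc[1]=4,scc[2]=1,scc[3]=1,scc[4]=0,scc[5]=3,scc[6]=?,scc[7]=2,scc[8]=?)
step 8: low=(low[0]=0,low[1]=4,low[2]=0,low[3]=0,low[4]=3,low[5]=5,low[6]=7,low[7]=6,low[8]=?); scc=(scc[0]=1,scc[1]=4,scc[2]=1,scc[3]=1,scc[4]=0,scc[5]=3,scc[6]=5,scc[7]=2,scc[8]=?)
step 9: low=(low[0]=0,low[1]=4,low[2]=0,low[3]=0,low[4]=3,low[5]=5,low[6]=7,low[7]=6,low[8]=8); scc=(scc[0]=1,scc[1]=4,scc[2]=1,scc[3]=1,scc[4]=0,scc[5]=3,scc[6]=5,scc[7]=2,scc[8]=6)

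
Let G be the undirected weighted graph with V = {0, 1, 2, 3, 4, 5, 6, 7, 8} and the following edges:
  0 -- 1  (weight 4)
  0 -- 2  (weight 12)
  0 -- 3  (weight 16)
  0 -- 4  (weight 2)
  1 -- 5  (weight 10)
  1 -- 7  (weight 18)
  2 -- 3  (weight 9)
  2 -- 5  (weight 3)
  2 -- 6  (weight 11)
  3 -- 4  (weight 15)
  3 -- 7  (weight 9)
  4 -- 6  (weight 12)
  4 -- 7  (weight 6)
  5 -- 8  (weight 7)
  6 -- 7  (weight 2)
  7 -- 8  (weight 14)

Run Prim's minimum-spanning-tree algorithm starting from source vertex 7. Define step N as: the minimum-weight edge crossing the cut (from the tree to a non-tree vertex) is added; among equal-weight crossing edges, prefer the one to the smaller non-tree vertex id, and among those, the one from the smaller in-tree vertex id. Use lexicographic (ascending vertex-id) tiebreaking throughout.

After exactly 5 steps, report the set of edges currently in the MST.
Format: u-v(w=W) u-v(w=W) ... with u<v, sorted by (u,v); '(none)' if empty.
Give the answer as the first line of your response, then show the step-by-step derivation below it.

0-1(w=4) 0-4(w=2) 3-7(w=9) 4-7(w=6) 6-7(w=2)

step 1: add edge 6-7 (w=2); MST = {6-7(w=2)}
step 2: add edge 4-7 (w=6); MST = {4-7(w=6) 6-7(w=2)}
step 3: add edge 0-4 (w=2); MST = {0-4(w=2) 4-7(w=6) 6-7(w=2)}
step 4: add edge 0-1 (w=4); MST = {0-1(w=4) 0-4(w=2) 4-7(w=6) 6-7(w=2)}
step 5: add edge 3-7 (w=9); MST = {0-1(w=4) 0-4(w=2) 3-7(w=9) 4-7(w=6) 6-7(w=2)}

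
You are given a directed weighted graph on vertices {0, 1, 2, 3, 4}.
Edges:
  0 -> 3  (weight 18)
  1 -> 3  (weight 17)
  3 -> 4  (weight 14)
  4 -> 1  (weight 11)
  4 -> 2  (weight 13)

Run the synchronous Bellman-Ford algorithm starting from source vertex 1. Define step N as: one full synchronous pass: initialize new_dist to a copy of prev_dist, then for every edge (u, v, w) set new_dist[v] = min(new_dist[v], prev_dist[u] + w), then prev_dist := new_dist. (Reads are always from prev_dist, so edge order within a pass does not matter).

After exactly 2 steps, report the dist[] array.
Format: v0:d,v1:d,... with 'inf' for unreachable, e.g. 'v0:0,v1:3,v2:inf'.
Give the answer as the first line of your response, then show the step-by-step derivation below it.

v0:inf,v1:0,v2:inf,v3:17,v4:31

step 1: dist = v0:inf,v1:0,v2:inf,v3:17,v4:inf
step 2: dist = v0:inf,v1:0,v2:inf,v3:17,v4:31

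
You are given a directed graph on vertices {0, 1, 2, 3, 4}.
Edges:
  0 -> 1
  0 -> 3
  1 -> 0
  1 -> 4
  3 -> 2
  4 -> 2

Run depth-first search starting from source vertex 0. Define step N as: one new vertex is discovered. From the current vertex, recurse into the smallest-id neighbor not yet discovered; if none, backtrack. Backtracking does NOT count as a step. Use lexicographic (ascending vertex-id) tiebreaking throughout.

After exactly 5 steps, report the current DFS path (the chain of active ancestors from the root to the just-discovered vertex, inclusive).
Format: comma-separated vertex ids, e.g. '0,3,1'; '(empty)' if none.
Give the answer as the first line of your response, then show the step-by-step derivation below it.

0,3

step 1: discover 0; path=0; order=0
step 2: discover 1; path=0>1; order=0,1
step 3: discover 4; path=0>1>4; order=0,1,4
step 4: discover 2; path=0>1>4>2; order=0,1,4,2
step 5: discover 3; path=0>3; order=0,1,4,2,3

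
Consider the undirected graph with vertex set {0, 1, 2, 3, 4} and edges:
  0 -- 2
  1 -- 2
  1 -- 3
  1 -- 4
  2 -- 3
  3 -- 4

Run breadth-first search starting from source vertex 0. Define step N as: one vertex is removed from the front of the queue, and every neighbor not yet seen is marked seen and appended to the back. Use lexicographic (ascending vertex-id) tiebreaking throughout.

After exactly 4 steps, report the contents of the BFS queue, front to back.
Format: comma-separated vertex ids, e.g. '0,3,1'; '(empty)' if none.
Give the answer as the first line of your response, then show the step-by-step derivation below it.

4

step 1: dequeue 0; queue=[2]; order=0
step 2: dequeue 2; queue=[1,3]; order=0,2
step 3: dequeue 1; queue=[3,4]; order=0,2,1
step 4: dequeue 3; queue=[4]; order=0,2,1,3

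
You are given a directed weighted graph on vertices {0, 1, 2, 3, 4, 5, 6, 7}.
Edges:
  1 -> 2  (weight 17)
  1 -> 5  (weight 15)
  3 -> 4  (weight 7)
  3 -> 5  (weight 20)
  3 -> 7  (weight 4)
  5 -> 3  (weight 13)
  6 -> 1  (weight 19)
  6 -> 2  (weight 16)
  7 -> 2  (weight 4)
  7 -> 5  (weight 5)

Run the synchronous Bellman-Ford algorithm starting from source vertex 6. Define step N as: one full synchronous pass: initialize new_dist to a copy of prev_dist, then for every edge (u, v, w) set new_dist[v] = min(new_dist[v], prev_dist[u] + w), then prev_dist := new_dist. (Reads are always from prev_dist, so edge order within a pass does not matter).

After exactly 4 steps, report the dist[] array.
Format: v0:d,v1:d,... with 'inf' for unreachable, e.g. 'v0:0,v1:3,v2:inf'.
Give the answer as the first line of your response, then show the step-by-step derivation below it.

v0:inf,v1:19,v2:16,v3:47,v4:54,v5:34,v6:0,v7:51

step 1: dist = v0:inf,v1:19,v2:16,v3:inf,v4:inf,v5:inf,v6:0,v7:inf
step 2: dist = v0:inf,v1:19,v2:16,v3:inf,v4:inf,v5:34,v6:0,v7:inf
step 3: dist = v0:inf,v1:19,v2:16,v3:47,v4:inf,v5:34,v6:0,v7:inf
step 4: dist = v0:inf,v1:19,v2:16,v3:47,v4:54,v5:34,v6:0,v7:51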